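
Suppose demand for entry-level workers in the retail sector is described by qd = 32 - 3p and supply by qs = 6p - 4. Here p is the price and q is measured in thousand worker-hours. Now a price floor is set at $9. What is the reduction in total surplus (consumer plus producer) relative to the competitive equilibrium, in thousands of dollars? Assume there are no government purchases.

56.25

Without the control the market clears where 32 - 3p = 6p - 4, i.e. p* = 4 and q* = 20.
Since 9 > 4, the floor is binding.
At p = 9: qd = 32 - 3·9 = 5 and qs = 6·9 - 4 = 50.
Quantity traded falls to 5. At q = 5 the demand price is (32 - 5)/3 = 9 and the supply price is (4 + 5)/6 = 1.5.
Deadweight loss = ½ · (9 - 1.5) · (20 - 5) = ½ · 7.5 · 15 = 56.25.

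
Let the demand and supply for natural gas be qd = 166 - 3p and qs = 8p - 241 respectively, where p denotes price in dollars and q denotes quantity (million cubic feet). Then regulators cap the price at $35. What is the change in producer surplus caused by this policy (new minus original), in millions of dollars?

Without the control the market clears where 166 - 3p = 8p - 241, i.e. p* = 37 and q* = 55.
The ceiling of 35 is below the equilibrium price 37, so it binds.
At p = 35: qd = 166 - 3·35 = 61 and qs = 8·35 - 241 = 39.
Producer surplus without the control is ½ · (37 - 30.125) · 55 = 189.0625.
With the ceiling, producers sell 39 units at 35, so PS = ½ · (35 - 30.125) · 39 = 95.0625.
Change in producer surplus = 95.0625 - 189.0625 = -94.

-94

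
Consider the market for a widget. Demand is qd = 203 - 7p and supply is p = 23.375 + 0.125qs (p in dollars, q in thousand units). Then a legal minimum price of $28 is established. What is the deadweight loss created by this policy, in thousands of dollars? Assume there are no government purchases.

Rearranging supply gives qs = 8p - 187. In a free market, 203 - 7p = 8p - 187 gives the equilibrium p* = 26, q* = 21.
Because the floor (28) lies above the market-clearing price, it is binding.
At p = 28: qd = 203 - 7·28 = 7 and qs = 8·28 - 187 = 37.
Quantity traded falls to 7. At q = 7 the demand price is (203 - 7)/7 = 28 and the supply price is (187 + 7)/8 = 24.25.
Deadweight loss = ½ · (28 - 24.25) · (21 - 7) = ½ · 3.75 · 14 = 26.25.

26.25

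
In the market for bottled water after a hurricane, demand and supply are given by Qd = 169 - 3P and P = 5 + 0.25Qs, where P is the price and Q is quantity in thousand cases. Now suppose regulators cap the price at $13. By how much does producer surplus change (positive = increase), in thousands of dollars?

Rearranging supply gives Qs = 4P - 20. Without the control the market clears where 169 - 3P = 4P - 20, i.e. P* = 27 and Q* = 88.
Since 13 < 27, the ceiling is binding.
At P = 13: Qd = 169 - 3·13 = 130 and Qs = 4·13 - 20 = 32.
Producer surplus without the control is ½ · (27 - 5) · 88 = 968.
With the ceiling, producers sell 32 units at 13, so PS = ½ · (13 - 5) · 32 = 128.
Change in producer surplus = 128 - 968 = -840.

-840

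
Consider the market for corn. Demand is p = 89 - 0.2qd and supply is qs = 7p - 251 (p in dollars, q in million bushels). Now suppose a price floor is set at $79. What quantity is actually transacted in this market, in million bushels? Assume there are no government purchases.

Rearranging demand gives qd = 445 - 5p. Setting quantity demanded equal to quantity supplied, 445 - 5p = 7p - 251, gives p* = 58 and q* = 155.
Because the floor (79) lies above the market-clearing price, it is binding.
At p = 79: qd = 445 - 5·79 = 50 and qs = 7·79 - 251 = 302.
The quantity actually transacted is the short side, demand: 50.

50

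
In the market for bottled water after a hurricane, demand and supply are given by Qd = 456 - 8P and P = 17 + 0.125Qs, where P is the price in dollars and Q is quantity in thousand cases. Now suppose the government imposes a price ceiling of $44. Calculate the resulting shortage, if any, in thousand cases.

Rearranging supply gives Qs = 8P - 136. Without the control the market clears where 456 - 8P = 8P - 136, i.e. P* = 37 and Q* = 160.
Since 44 is above P* = 37, the ceiling does not bind and the free-market outcome prevails.
Since the control does not bind, there is no shortage.

0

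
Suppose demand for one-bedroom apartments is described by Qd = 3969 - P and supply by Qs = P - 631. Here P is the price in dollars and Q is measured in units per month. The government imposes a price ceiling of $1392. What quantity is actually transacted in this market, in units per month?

Without the control the market clears where 3969 - P = P - 631, i.e. P* = 2300 and Q* = 1669.
Because the ceiling (1392) lies below the market-clearing price, it is binding.
At P = 1392: Qd = 3969 - 1392 = 2577 and Qs = 1392 - 631 = 761.
The quantity actually transacted is the short side, supply: 761.

761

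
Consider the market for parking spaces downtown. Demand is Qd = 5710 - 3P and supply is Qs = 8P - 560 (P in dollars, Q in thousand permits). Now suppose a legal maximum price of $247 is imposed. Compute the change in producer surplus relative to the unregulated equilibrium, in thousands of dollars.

-874684

In a free market, 5710 - 3P = 8P - 560 gives the equilibrium P* = 570, Q* = 4000.
The ceiling of 247 is below the equilibrium price 570, so it binds.
At P = 247: Qd = 5710 - 3·247 = 4969 and Qs = 8·247 - 560 = 1416.
Producer surplus without the control is ½ · (570 - 70) · 4000 = 1000000.
With the ceiling, producers sell 1416 units at 247, so PS = ½ · (247 - 70) · 1416 = 125316.
Change in producer surplus = 125316 - 1000000 = -874684.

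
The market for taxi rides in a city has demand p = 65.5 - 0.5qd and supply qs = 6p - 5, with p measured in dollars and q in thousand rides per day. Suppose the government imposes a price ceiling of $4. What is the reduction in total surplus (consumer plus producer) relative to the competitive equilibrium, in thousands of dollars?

2028

Rearranging demand gives qd = 131 - 2p. Equilibrium: 131 - 2p = 6p - 5, so 136 = 8p and p* = 17, q* = 97.
The ceiling of 4 is below the equilibrium price 17, so it binds.
At p = 4: qd = 131 - 2·4 = 123 and qs = 6·4 - 5 = 19.
Quantity traded falls to 19. At q = 19 the demand price is (131 - 19)/2 = 56 and the supply price is (5 + 19)/6 = 4.
Deadweight loss = ½ · (56 - 4) · (97 - 19) = ½ · 52 · 78 = 2028.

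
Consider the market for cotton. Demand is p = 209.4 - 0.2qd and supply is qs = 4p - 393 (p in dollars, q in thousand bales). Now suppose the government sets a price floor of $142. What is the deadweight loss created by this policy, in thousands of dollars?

0

Rearranging demand gives qd = 1047 - 5p. Equilibrium: 1047 - 5p = 4p - 393, so 1440 = 9p and p* = 160, q* = 247.
Since 142 is below p* = 160, the floor does not bind and the free-market outcome prevails.
Since the control does not bind, no trades are prevented and deadweight loss is zero.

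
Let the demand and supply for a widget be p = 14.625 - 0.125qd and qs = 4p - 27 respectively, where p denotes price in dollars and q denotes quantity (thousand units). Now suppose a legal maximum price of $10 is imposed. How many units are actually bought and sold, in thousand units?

13

Rearranging demand gives qd = 117 - 8p. Equilibrium: 117 - 8p = 4p - 27, so 144 = 12p and p* = 12, q* = 21.
The ceiling of 10 is below the equilibrium price 12, so it binds.
At p = 10: qd = 117 - 8·10 = 37 and qs = 4·10 - 27 = 13.
The quantity actually transacted is the short side, supply: 13.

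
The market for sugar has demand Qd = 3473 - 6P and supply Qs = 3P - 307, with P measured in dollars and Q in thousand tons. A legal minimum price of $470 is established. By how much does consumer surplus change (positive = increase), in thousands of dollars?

-40150

Setting quantity demanded equal to quantity supplied, 3473 - 6P = 3P - 307, gives P* = 420 and Q* = 953.
Because the floor (470) lies above the market-clearing price, it is binding.
At P = 470: Qd = 3473 - 6·470 = 653 and Qs = 3·470 - 307 = 1103.
Consumer surplus without the control is ½ · (3473/6 - 420) · 953 = 908209/12.
With the floor, consumers buy 653 units at 470, so CS = ½ · (3473/6 - 470) · 653 = 426409/12.
Change in consumer surplus = 426409/12 - 908209/12 = -40150.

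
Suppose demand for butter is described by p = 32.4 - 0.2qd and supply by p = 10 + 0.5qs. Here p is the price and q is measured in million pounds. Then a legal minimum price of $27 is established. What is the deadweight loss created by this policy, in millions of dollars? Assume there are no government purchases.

8.75

Rearranging demand gives qd = 162 - 5p; rearranging supply gives qs = 2p - 20. In a free market, 162 - 5p = 2p - 20 gives the equilibrium p* = 26, q* = 32.
Because the floor (27) lies above the market-clearing price, it is binding.
At p = 27: qd = 162 - 5·27 = 27 and qs = 2·27 - 20 = 34.
Quantity traded falls to 27. At q = 27 the demand price is (162 - 27)/5 = 27 and the supply price is (20 + 27)/2 = 23.5.
Deadweight loss = ½ · (27 - 23.5) · (32 - 27) = ½ · 3.5 · 5 = 8.75.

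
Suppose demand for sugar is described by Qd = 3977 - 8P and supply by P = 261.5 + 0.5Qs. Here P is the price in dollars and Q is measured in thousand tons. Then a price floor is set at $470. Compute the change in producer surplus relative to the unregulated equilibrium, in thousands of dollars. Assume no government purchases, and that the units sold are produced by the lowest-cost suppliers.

Rearranging supply gives Qs = 2P - 523. Without the control the market clears where 3977 - 8P = 2P - 523, i.e. P* = 450 and Q* = 377.
Because the floor (470) lies above the market-clearing price, it is binding.
At P = 470: Qd = 3977 - 8·470 = 217 and Qs = 2·470 - 523 = 417.
Producer surplus without the control is ½ · (450 - 261.5) · 377 = 35532.25.
With the floor, 217 units are sold at 470. The supply price at Q = 217 is 370, so PS = ½ · [(470 - 261.5) + (470 - 370)] · 217 = 33472.25.
Change in producer surplus = 33472.25 - 35532.25 = -2060.

-2060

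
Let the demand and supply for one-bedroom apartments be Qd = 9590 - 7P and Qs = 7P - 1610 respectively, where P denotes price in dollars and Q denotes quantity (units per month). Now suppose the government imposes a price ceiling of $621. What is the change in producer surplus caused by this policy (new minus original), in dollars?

-602066.5

Without the control the market clears where 9590 - 7P = 7P - 1610, i.e. P* = 800 and Q* = 3990.
Since 621 < 800, the ceiling is binding.
At P = 621: Qd = 9590 - 7·621 = 5243 and Qs = 7·621 - 1610 = 2737.
Producer surplus without the control is ½ · (800 - 230) · 3990 = 1137150.
With the ceiling, producers sell 2737 units at 621, so PS = ½ · (621 - 230) · 2737 = 535083.5.
Change in producer surplus = 535083.5 - 1137150 = -602066.5.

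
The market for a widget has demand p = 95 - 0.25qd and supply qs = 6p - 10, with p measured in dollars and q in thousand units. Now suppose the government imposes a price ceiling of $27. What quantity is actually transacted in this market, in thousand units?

Rearranging demand gives qd = 380 - 4p. Equilibrium: 380 - 4p = 6p - 10, so 390 = 10p and p* = 39, q* = 224.
Since 27 < 39, the ceiling is binding.
At p = 27: qd = 380 - 4·27 = 272 and qs = 6·27 - 10 = 152.
The quantity actually transacted is the short side, supply: 152.

152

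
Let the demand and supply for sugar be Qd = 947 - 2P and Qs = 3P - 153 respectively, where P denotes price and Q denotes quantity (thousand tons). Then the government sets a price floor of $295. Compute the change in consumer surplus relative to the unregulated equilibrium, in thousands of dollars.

-32400

Equilibrium: 947 - 2P = 3P - 153, so 1100 = 5P and P* = 220, Q* = 507.
Because the floor (295) lies above the market-clearing price, it is binding.
At P = 295: Qd = 947 - 2·295 = 357 and Qs = 3·295 - 153 = 732.
Consumer surplus without the control is ½ · (473.5 - 220) · 507 = 64262.25.
With the floor, consumers buy 357 units at 295, so CS = ½ · (473.5 - 295) · 357 = 31862.25.
Change in consumer surplus = 31862.25 - 64262.25 = -32400.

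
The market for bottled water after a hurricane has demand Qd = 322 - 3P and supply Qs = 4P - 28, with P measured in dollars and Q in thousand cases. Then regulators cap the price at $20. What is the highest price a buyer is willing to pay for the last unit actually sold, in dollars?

In a free market, 322 - 3P = 4P - 28 gives the equilibrium P* = 50, Q* = 172.
Because the ceiling (20) lies below the market-clearing price, it is binding.
At P = 20: Qd = 322 - 3·20 = 262 and Qs = 4·20 - 28 = 52.
Only 52 units reach the market. On the demand curve, the marginal buyer's willingness to pay at Q = 52 is (322 - 52)/3 = 90.

90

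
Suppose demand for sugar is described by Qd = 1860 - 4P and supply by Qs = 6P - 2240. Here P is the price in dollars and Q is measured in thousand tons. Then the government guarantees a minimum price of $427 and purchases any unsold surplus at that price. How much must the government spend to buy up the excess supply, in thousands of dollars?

Without the control the market clears where 1860 - 4P = 6P - 2240, i.e. P* = 410 and Q* = 220.
Since 427 > 410, the floor is binding.
At P = 427: Qd = 1860 - 4·427 = 152 and Qs = 6·427 - 2240 = 322.
Surplus = Qs - Qd = 170.
Government expenditure = surplus × support price = 170 × 427 = 72590.

72590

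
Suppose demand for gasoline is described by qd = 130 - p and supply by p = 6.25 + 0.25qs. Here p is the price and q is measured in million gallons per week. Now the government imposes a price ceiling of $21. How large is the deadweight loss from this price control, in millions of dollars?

1000

Rearranging supply gives qs = 4p - 25. Setting quantity demanded equal to quantity supplied, 130 - p = 4p - 25, gives p* = 31 and q* = 99.
Because the ceiling (21) lies below the market-clearing price, it is binding.
At p = 21: qd = 130 - 21 = 109 and qs = 4·21 - 25 = 59.
Quantity traded falls to 59. At q = 59 the demand price is 130 - 59 = 71 and the supply price is (25 + 59)/4 = 21.
Deadweight loss = ½ · (71 - 21) · (99 - 59) = ½ · 50 · 40 = 1000.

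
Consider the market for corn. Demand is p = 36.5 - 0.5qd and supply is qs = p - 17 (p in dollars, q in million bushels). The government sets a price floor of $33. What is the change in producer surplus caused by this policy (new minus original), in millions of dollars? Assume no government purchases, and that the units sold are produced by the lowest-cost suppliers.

3

Rearranging demand gives qd = 73 - 2p. In a free market, 73 - 2p = p - 17 gives the equilibrium p* = 30, q* = 13.
Since 33 > 30, the floor is binding.
At p = 33: qd = 73 - 2·33 = 7 and qs = 33 - 17 = 16.
Producer surplus without the control is ½ · (30 - 17) · 13 = 84.5.
With the floor, 7 units are sold at 33. The supply price at q = 7 is 24, so PS = ½ · [(33 - 17) + (33 - 24)] · 7 = 87.5.
Change in producer surplus = 87.5 - 84.5 = 3.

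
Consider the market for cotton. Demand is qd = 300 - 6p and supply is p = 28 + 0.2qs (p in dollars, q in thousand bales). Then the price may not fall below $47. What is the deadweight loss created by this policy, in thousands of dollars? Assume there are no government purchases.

323.4

Rearranging supply gives qs = 5p - 140. Setting quantity demanded equal to quantity supplied, 300 - 6p = 5p - 140, gives p* = 40 and q* = 60.
The floor of 47 is above the equilibrium price 40, so it binds.
At p = 47: qd = 300 - 6·47 = 18 and qs = 5·47 - 140 = 95.
Quantity traded falls to 18. At q = 18 the demand price is (300 - 18)/6 = 47 and the supply price is (140 + 18)/5 = 31.6.
Deadweight loss = ½ · (47 - 31.6) · (60 - 18) = ½ · 15.4 · 42 = 323.4.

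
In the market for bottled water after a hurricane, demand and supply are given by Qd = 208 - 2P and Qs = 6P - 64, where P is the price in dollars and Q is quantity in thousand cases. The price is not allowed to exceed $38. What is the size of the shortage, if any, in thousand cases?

0

In a free market, 208 - 2P = 6P - 64 gives the equilibrium P* = 34, Q* = 140.
The ceiling of 38 is above the equilibrium price 34, so it is not binding; the market clears at P* = 34, Q* = 140.
Since the control does not bind, there is no shortage.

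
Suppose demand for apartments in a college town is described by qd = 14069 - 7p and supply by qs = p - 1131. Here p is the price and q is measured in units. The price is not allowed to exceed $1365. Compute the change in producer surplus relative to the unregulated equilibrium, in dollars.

-268302.5

Without the control the market clears where 14069 - 7p = p - 1131, i.e. p* = 1900 and q* = 769.
The ceiling of 1365 is below the equilibrium price 1900, so it binds.
At p = 1365: qd = 14069 - 7·1365 = 4514 and qs = 1365 - 1131 = 234.
Producer surplus without the control is ½ · (1900 - 1131) · 769 = 295680.5.
With the ceiling, producers sell 234 units at 1365, so PS = ½ · (1365 - 1131) · 234 = 27378.
Change in producer surplus = 27378 - 295680.5 = -268302.5.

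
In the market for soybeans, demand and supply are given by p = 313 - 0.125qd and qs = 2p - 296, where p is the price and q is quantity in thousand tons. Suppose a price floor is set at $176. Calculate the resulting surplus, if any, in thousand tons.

Rearranging demand gives qd = 2504 - 8p. Equilibrium: 2504 - 8p = 2p - 296, so 2800 = 10p and p* = 280, q* = 264.
The floor of 176 is below the equilibrium price 280, so it is not binding; the market clears at p* = 280, q* = 264.
Since the control does not bind, there is no surplus.

0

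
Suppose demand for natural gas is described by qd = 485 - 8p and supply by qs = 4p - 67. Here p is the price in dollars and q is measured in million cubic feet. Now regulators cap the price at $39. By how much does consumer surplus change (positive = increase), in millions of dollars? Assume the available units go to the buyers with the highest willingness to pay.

574

In a free market, 485 - 8p = 4p - 67 gives the equilibrium p* = 46, q* = 117.
The ceiling of 39 is below the equilibrium price 46, so it binds.
At p = 39: qd = 485 - 8·39 = 173 and qs = 4·39 - 67 = 89.
Consumer surplus without the control is ½ · (60.625 - 46) · 117 = 855.5625.
With the ceiling, 89 units are sold at 39 (assume they go to the highest-value buyers). The demand price at q = 89 is 49.5, so CS = ½ · [(60.625 - 39) + (49.5 - 39)] · 89 = 1429.5625.
Change in consumer surplus = 1429.5625 - 855.5625 = 574.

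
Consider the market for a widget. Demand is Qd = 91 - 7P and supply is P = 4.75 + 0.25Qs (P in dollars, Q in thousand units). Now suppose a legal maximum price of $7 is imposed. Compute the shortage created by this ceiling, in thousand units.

Rearranging supply gives Qs = 4P - 19. Equilibrium: 91 - 7P = 4P - 19, so 110 = 11P and P* = 10, Q* = 21.
Because the ceiling (7) lies below the market-clearing price, it is binding.
At P = 7: Qd = 91 - 7·7 = 42 and Qs = 4·7 - 19 = 9.
Shortage = Qd - Qs = 42 - 9 = 33.

33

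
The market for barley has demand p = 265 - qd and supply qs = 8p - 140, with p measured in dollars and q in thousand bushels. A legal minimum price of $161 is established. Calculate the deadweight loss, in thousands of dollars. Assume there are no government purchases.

Rearranging demand gives qd = 265 - p. Setting quantity demanded equal to quantity supplied, 265 - p = 8p - 140, gives p* = 45 and q* = 220.
Since 161 > 45, the floor is binding.
At p = 161: qd = 265 - 161 = 104 and qs = 8·161 - 140 = 1148.
Quantity traded falls to 104. At q = 104 the demand price is 265 - 104 = 161 and the supply price is (140 + 104)/8 = 30.5.
Deadweight loss = ½ · (161 - 30.5) · (220 - 104) = ½ · 130.5 · 116 = 7569.

7569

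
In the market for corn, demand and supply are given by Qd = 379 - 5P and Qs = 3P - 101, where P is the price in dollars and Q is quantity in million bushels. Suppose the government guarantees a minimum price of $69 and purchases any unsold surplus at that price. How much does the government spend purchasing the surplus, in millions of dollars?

Without the control the market clears where 379 - 5P = 3P - 101, i.e. P* = 60 and Q* = 79.
Since 69 > 60, the floor is binding.
At P = 69: Qd = 379 - 5·69 = 34 and Qs = 3·69 - 101 = 106.
Surplus = Qs - Qd = 72.
Government expenditure = surplus × support price = 72 × 69 = 4968.

4968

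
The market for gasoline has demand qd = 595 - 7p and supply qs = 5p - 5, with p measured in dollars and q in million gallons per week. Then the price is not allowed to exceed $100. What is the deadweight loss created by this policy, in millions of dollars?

0

Without the control the market clears where 595 - 7p = 5p - 5, i.e. p* = 50 and q* = 245.
The ceiling of 100 is above the equilibrium price 50, so it is not binding; the market clears at p* = 50, q* = 245.
Since the control does not bind, no trades are prevented and deadweight loss is zero.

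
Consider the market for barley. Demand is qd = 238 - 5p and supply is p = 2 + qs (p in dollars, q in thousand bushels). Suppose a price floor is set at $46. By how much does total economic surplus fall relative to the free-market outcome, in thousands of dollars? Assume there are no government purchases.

Rearranging supply gives qs = p - 2. Without the control the market clears where 238 - 5p = p - 2, i.e. p* = 40 and q* = 38.
Because the floor (46) lies above the market-clearing price, it is binding.
At p = 46: qd = 238 - 5·46 = 8 and qs = 46 - 2 = 44.
Quantity traded falls to 8. At q = 8 the demand price is (238 - 8)/5 = 46 and the supply price is 2 + 8 = 10.
Deadweight loss = ½ · (46 - 10) · (38 - 8) = ½ · 36 · 30 = 540.

540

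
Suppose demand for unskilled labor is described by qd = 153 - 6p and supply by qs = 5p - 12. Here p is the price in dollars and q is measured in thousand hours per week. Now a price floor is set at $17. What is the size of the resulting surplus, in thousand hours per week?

Without the control the market clears where 153 - 6p = 5p - 12, i.e. p* = 15 and q* = 63.
Because the floor (17) lies above the market-clearing price, it is binding.
At p = 17: qd = 153 - 6·17 = 51 and qs = 5·17 - 12 = 73.
Surplus = qs - qd = 73 - 51 = 22.

22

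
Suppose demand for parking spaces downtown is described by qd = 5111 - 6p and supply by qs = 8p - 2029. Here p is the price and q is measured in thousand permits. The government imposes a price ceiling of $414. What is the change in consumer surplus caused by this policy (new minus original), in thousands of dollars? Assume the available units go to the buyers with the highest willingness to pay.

Equilibrium: 5111 - 6p = 8p - 2029, so 7140 = 14p and p* = 510, q* = 2051.
The ceiling of 414 is below the equilibrium price 510, so it binds.
At p = 414: qd = 5111 - 6·414 = 2627 and qs = 8·414 - 2029 = 1283.
Consumer surplus without the control is ½ · (5111/6 - 510) · 2051 = 4206601/12.
With the ceiling, 1283 units are sold at 414 (assume they go to the highest-value buyers). The demand price at q = 1283 is 638, so CS = ½ · [(5111/6 - 414) + (638 - 414)] · 1283 = 5094793/12.
Change in consumer surplus = 5094793/12 - 4206601/12 = 74016.

74016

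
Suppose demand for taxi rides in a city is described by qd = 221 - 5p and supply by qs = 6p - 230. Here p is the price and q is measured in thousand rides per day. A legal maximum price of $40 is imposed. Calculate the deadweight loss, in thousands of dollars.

Without the control the market clears where 221 - 5p = 6p - 230, i.e. p* = 41 and q* = 16.
Since 40 < 41, the ceiling is binding.
At p = 40: qd = 221 - 5·40 = 21 and qs = 6·40 - 230 = 10.
Quantity traded falls to 10. At q = 10 the demand price is (221 - 10)/5 = 42.2 and the supply price is (230 + 10)/6 = 40.
Deadweight loss = ½ · (42.2 - 40) · (16 - 10) = ½ · 2.2 · 6 = 6.6.

6.6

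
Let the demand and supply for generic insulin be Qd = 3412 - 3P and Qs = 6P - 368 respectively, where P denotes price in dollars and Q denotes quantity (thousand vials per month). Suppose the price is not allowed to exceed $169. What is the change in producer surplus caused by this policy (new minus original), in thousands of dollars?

Without the control the market clears where 3412 - 3P = 6P - 368, i.e. P* = 420 and Q* = 2152.
Because the ceiling (169) lies below the market-clearing price, it is binding.
At P = 169: Qd = 3412 - 3·169 = 2905 and Qs = 6·169 - 368 = 646.
Producer surplus without the control is ½ · (420 - 184/3) · 2152 = 1157776/3.
With the ceiling, producers sell 646 units at 169, so PS = ½ · (169 - 184/3) · 646 = 104329/3.
Change in producer surplus = 104329/3 - 1157776/3 = -351149.

-351149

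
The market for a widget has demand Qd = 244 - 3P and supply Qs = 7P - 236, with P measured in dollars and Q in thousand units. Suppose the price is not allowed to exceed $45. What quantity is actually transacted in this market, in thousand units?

Without the control the market clears where 244 - 3P = 7P - 236, i.e. P* = 48 and Q* = 100.
The ceiling of 45 is below the equilibrium price 48, so it binds.
At P = 45: Qd = 244 - 3·45 = 109 and Qs = 7·45 - 236 = 79.
The quantity actually transacted is the short side, supply: 79.

79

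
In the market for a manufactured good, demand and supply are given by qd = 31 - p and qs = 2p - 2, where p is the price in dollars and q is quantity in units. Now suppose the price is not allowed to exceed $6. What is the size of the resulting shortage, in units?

Setting quantity demanded equal to quantity supplied, 31 - p = 2p - 2, gives p* = 11 and q* = 20.
Because the ceiling (6) lies below the market-clearing price, it is binding.
At p = 6: qd = 31 - 6 = 25 and qs = 2·6 - 2 = 10.
Shortage = qd - qs = 25 - 10 = 15.

15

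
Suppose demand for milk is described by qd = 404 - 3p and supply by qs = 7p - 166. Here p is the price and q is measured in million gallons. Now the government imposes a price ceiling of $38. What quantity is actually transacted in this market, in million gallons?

100

In a free market, 404 - 3p = 7p - 166 gives the equilibrium p* = 57, q* = 233.
The ceiling of 38 is below the equilibrium price 57, so it binds.
At p = 38: qd = 404 - 3·38 = 290 and qs = 7·38 - 166 = 100.
The quantity actually transacted is the short side, supply: 100.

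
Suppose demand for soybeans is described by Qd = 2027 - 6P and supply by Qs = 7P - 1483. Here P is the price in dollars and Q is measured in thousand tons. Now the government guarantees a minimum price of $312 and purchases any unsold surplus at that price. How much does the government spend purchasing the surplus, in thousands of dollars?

Setting quantity demanded equal to quantity supplied, 2027 - 6P = 7P - 1483, gives P* = 270 and Q* = 407.
Because the floor (312) lies above the market-clearing price, it is binding.
At P = 312: Qd = 2027 - 6·312 = 155 and Qs = 7·312 - 1483 = 701.
Surplus = Qs - Qd = 546.
Government expenditure = surplus × support price = 546 × 312 = 170352.

170352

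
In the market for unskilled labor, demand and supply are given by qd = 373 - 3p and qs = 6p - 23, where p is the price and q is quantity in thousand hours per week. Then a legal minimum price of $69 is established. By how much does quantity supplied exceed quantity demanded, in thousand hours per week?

Setting quantity demanded equal to quantity supplied, 373 - 3p = 6p - 23, gives p* = 44 and q* = 241.
Since 69 > 44, the floor is binding.
At p = 69: qd = 373 - 3·69 = 166 and qs = 6·69 - 23 = 391.
Surplus = qs - qd = 391 - 166 = 225.

225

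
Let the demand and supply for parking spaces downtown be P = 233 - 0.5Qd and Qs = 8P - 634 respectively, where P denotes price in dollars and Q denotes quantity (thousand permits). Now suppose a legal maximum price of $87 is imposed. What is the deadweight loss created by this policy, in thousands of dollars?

10580

Rearranging demand gives Qd = 466 - 2P. Equilibrium: 466 - 2P = 8P - 634, so 1100 = 10P and P* = 110, Q* = 246.
The ceiling of 87 is below the equilibrium price 110, so it binds.
At P = 87: Qd = 466 - 2·87 = 292 and Qs = 8·87 - 634 = 62.
Quantity traded falls to 62. At Q = 62 the demand price is (466 - 62)/2 = 202 and the supply price is (634 + 62)/8 = 87.
Deadweight loss = ½ · (202 - 87) · (246 - 62) = ½ · 115 · 184 = 10580.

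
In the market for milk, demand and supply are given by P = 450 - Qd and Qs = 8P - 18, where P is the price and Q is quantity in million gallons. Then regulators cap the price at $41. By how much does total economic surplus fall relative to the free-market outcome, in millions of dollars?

4356

Rearranging demand gives Qd = 450 - P. In a free market, 450 - P = 8P - 18 gives the equilibrium P* = 52, Q* = 398.
Because the ceiling (41) lies below the market-clearing price, it is binding.
At P = 41: Qd = 450 - 41 = 409 and Qs = 8·41 - 18 = 310.
Quantity traded falls to 310. At Q = 310 the demand price is 450 - 310 = 140 and the supply price is (18 + 310)/8 = 41.
Deadweight loss = ½ · (140 - 41) · (398 - 310) = ½ · 99 · 88 = 4356.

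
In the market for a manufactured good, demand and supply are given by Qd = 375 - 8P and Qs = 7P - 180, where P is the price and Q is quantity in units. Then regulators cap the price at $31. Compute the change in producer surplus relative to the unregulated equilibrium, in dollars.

Without the control the market clears where 375 - 8P = 7P - 180, i.e. P* = 37 and Q* = 79.
Since 31 < 37, the ceiling is binding.
At P = 31: Qd = 375 - 8·31 = 127 and Qs = 7·31 - 180 = 37.
Producer surplus without the control is ½ · (37 - 180/7) · 79 = 6241/14.
With the ceiling, producers sell 37 units at 31, so PS = ½ · (31 - 180/7) · 37 = 1369/14.
Change in producer surplus = 1369/14 - 6241/14 = -348.

-348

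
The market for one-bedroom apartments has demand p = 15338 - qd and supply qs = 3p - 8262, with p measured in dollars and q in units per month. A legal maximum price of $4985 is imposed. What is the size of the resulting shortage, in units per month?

3660

Rearranging demand gives qd = 15338 - p. In a free market, 15338 - p = 3p - 8262 gives the equilibrium p* = 5900, q* = 9438.
The ceiling of 4985 is below the equilibrium price 5900, so it binds.
At p = 4985: qd = 15338 - 4985 = 10353 and qs = 3·4985 - 8262 = 6693.
Shortage = qd - qs = 10353 - 6693 = 3660.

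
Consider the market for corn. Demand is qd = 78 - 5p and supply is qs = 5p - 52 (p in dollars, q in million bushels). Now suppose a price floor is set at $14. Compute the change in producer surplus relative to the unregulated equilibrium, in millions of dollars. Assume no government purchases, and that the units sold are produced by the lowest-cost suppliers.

Without the control the market clears where 78 - 5p = 5p - 52, i.e. p* = 13 and q* = 13.
Since 14 > 13, the floor is binding.
At p = 14: qd = 78 - 5·14 = 8 and qs = 5·14 - 52 = 18.
Producer surplus without the control is ½ · (13 - 10.4) · 13 = 16.9.
With the floor, 8 units are sold at 14. The supply price at q = 8 is 12, so PS = ½ · [(14 - 10.4) + (14 - 12)] · 8 = 22.4.
Change in producer surplus = 22.4 - 16.9 = 5.5.

5.5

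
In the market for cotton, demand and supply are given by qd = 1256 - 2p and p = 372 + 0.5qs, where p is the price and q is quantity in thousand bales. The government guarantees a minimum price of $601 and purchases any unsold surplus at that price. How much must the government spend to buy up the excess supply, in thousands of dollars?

242804

Rearranging supply gives qs = 2p - 744. Setting quantity demanded equal to quantity supplied, 1256 - 2p = 2p - 744, gives p* = 500 and q* = 256.
The floor of 601 is above the equilibrium price 500, so it binds.
At p = 601: qd = 1256 - 2·601 = 54 and qs = 2·601 - 744 = 458.
Surplus = qs - qd = 404.
Government expenditure = surplus × support price = 404 × 601 = 242804.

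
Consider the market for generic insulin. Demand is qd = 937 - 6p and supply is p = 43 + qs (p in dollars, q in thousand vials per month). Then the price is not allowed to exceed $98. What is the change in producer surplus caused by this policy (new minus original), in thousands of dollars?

-3192

Rearranging supply gives qs = p - 43. Setting quantity demanded equal to quantity supplied, 937 - 6p = p - 43, gives p* = 140 and q* = 97.
The ceiling of 98 is below the equilibrium price 140, so it binds.
At p = 98: qd = 937 - 6·98 = 349 and qs = 98 - 43 = 55.
Producer surplus without the control is ½ · (140 - 43) · 97 = 4704.5.
With the ceiling, producers sell 55 units at 98, so PS = ½ · (98 - 43) · 55 = 1512.5.
Change in producer surplus = 1512.5 - 4704.5 = -3192.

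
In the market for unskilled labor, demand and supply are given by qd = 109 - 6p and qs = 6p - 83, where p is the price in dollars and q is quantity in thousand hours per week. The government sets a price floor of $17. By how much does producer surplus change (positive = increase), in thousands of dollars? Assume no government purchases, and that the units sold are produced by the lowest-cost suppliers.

Setting quantity demanded equal to quantity supplied, 109 - 6p = 6p - 83, gives p* = 16 and q* = 13.
Since 17 > 16, the floor is binding.
At p = 17: qd = 109 - 6·17 = 7 and qs = 6·17 - 83 = 19.
Producer surplus without the control is ½ · (16 - 83/6) · 13 = 169/12.
With the floor, 7 units are sold at 17. The supply price at q = 7 is 15, so PS = ½ · [(17 - 83/6) + (17 - 15)] · 7 = 217/12.
Change in producer surplus = 217/12 - 169/12 = 4.

4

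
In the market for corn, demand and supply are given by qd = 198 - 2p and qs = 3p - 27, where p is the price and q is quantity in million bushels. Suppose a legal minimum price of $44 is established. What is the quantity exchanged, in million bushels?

108

Setting quantity demanded equal to quantity supplied, 198 - 2p = 3p - 27, gives p* = 45 and q* = 108.
The floor of 44 is below the equilibrium price 45, so it is not binding; the market clears at p* = 45, q* = 108.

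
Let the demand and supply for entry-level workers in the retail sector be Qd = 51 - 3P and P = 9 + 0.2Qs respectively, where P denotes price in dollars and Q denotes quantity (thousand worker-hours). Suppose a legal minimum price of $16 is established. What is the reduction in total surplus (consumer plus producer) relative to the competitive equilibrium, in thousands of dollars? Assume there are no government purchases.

Rearranging supply gives Qs = 5P - 45. Without the control the market clears where 51 - 3P = 5P - 45, i.e. P* = 12 and Q* = 15.
Since 16 > 12, the floor is binding.
At P = 16: Qd = 51 - 3·16 = 3 and Qs = 5·16 - 45 = 35.
Quantity traded falls to 3. At Q = 3 the demand price is (51 - 3)/3 = 16 and the supply price is (45 + 3)/5 = 9.6.
Deadweight loss = ½ · (16 - 9.6) · (15 - 3) = ½ · 6.4 · 12 = 38.4.

38.4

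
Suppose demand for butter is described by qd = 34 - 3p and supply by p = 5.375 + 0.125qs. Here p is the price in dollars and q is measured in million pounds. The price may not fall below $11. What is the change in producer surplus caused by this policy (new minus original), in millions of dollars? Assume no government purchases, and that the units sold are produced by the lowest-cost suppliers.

-5

Rearranging supply gives qs = 8p - 43. In a free market, 34 - 3p = 8p - 43 gives the equilibrium p* = 7, q* = 13.
Since 11 > 7, the floor is binding.
At p = 11: qd = 34 - 3·11 = 1 and qs = 8·11 - 43 = 45.
Producer surplus without the control is ½ · (7 - 5.375) · 13 = 10.5625.
With the floor, 1 units are sold at 11. The supply price at q = 1 is 5.5, so PS = ½ · [(11 - 5.375) + (11 - 5.5)] · 1 = 5.5625.
Change in producer surplus = 5.5625 - 10.5625 = -5.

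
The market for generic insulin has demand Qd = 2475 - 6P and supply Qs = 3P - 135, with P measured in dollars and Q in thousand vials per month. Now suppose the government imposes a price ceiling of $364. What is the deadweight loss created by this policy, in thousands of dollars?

Without the control the market clears where 2475 - 6P = 3P - 135, i.e. P* = 290 and Q* = 735.
Since 364 is above P* = 290, the ceiling does not bind and the free-market outcome prevails.
Since the control does not bind, no trades are prevented and deadweight loss is zero.

0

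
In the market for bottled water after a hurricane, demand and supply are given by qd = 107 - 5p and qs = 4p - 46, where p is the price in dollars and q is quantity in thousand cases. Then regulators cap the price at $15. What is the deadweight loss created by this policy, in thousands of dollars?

In a free market, 107 - 5p = 4p - 46 gives the equilibrium p* = 17, q* = 22.
The ceiling of 15 is below the equilibrium price 17, so it binds.
At p = 15: qd = 107 - 5·15 = 32 and qs = 4·15 - 46 = 14.
Quantity traded falls to 14. At q = 14 the demand price is (107 - 14)/5 = 18.6 and the supply price is (46 + 14)/4 = 15.
Deadweight loss = ½ · (18.6 - 15) · (22 - 14) = ½ · 3.6 · 8 = 14.4.

14.4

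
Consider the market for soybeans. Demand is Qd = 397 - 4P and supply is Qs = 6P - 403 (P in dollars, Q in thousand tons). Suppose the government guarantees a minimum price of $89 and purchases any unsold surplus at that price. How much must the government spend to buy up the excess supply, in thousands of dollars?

8010

Without the control the market clears where 397 - 4P = 6P - 403, i.e. P* = 80 and Q* = 77.
Because the floor (89) lies above the market-clearing price, it is binding.
At P = 89: Qd = 397 - 4·89 = 41 and Qs = 6·89 - 403 = 131.
Surplus = Qs - Qd = 90.
Government expenditure = surplus × support price = 90 × 89 = 8010.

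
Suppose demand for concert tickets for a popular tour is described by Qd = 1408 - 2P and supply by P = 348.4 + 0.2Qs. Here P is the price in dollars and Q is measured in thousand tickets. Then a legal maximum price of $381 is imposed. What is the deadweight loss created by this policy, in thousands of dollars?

41658.75

Rearranging supply gives Qs = 5P - 1742. Setting quantity demanded equal to quantity supplied, 1408 - 2P = 5P - 1742, gives P* = 450 and Q* = 508.
Since 381 < 450, the ceiling is binding.
At P = 381: Qd = 1408 - 2·381 = 646 and Qs = 5·381 - 1742 = 163.
Quantity traded falls to 163. At Q = 163 the demand price is (1408 - 163)/2 = 622.5 and the supply price is (1742 + 163)/5 = 381.
Deadweight loss = ½ · (622.5 - 381) · (508 - 163) = ½ · 241.5 · 345 = 41658.75.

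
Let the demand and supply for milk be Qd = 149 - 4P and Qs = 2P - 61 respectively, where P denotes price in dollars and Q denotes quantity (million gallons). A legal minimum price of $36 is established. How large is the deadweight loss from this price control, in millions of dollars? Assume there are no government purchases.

6

Setting quantity demanded equal to quantity supplied, 149 - 4P = 2P - 61, gives P* = 35 and Q* = 9.
The floor of 36 is above the equilibrium price 35, so it binds.
At P = 36: Qd = 149 - 4·36 = 5 and Qs = 2·36 - 61 = 11.
Quantity traded falls to 5. At Q = 5 the demand price is (149 - 5)/4 = 36 and the supply price is (61 + 5)/2 = 33.
Deadweight loss = ½ · (36 - 33) · (9 - 5) = ½ · 3 · 4 = 6.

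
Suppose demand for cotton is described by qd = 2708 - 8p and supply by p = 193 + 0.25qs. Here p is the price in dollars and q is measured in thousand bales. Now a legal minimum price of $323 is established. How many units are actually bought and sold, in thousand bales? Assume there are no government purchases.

124

Rearranging supply gives qs = 4p - 772. Setting quantity demanded equal to quantity supplied, 2708 - 8p = 4p - 772, gives p* = 290 and q* = 388.
The floor of 323 is above the equilibrium price 290, so it binds.
At p = 323: qd = 2708 - 8·323 = 124 and qs = 4·323 - 772 = 520.
The quantity actually transacted is the short side, demand: 124.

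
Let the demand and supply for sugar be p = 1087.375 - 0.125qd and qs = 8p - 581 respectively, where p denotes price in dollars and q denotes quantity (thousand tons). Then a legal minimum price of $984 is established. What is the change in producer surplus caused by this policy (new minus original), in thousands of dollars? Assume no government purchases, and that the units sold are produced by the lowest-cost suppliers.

Rearranging demand gives qd = 8699 - 8p. Without the control the market clears where 8699 - 8p = 8p - 581, i.e. p* = 580 and q* = 4059.
Because the floor (984) lies above the market-clearing price, it is binding.
At p = 984: qd = 8699 - 8·984 = 827 and qs = 8·984 - 581 = 7291.
Producer surplus without the control is ½ · (580 - 72.625) · 4059 = 1029717.5625.
With the floor, 827 units are sold at 984. The supply price at q = 827 is 176, so PS = ½ · [(984 - 72.625) + (984 - 176)] · 827 = 710961.5625.
Change in producer surplus = 710961.5625 - 1029717.5625 = -318756.

-318756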